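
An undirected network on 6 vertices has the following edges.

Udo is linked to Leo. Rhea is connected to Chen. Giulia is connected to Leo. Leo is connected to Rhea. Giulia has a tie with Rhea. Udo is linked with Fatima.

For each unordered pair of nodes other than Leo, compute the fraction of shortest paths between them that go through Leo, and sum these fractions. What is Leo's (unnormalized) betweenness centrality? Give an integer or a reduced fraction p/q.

6

Pairs whose geodesics pass through Leo — Udo–Chen: 1; Udo–Giulia: 1; Udo–Rhea: 1; Fatima–Chen: 1; Fatima–Giulia: 1; Fatima–Rhea: 1.
All other pairs contribute 0.
Summing the contributions gives betweenness(Leo) = 6.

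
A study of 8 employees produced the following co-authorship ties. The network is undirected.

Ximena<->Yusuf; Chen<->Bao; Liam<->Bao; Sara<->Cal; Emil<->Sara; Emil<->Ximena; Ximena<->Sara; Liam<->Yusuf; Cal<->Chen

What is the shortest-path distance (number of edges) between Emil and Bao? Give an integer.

4

One shortest route is Emil – Ximena – Yusuf – Liam – Bao, which uses 4 edges, and at distance 3 from Emil we only reach {Chen, Liam}, which does not include Bao. So d(Emil,Bao) = 4.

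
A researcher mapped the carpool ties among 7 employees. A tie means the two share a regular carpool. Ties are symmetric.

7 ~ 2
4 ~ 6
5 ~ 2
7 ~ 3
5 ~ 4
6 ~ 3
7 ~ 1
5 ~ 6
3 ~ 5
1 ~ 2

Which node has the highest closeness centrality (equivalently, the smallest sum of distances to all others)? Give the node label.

Farness (sum of distances to all others) for each node — 1:12, 2:9, 3:9, 4:12, 5:8, 6:10, 7:10.
The smallest farness is 8, for 5, so 5 has the highest closeness.

5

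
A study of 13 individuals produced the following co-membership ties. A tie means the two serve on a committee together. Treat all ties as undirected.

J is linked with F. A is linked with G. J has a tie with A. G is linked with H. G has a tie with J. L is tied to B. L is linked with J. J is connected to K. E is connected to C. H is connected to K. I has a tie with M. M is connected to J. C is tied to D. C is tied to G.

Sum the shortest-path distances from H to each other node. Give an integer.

Distances from H: A:2, B:4, C:2, D:3, E:3, F:3, G:1, I:4, J:2, K:1, L:3, M:3.
Sum = 2 + 4 + 2 + 3 + 3 + 3 + 1 + 4 + 2 + 1 + 3 + 3 = 31.

31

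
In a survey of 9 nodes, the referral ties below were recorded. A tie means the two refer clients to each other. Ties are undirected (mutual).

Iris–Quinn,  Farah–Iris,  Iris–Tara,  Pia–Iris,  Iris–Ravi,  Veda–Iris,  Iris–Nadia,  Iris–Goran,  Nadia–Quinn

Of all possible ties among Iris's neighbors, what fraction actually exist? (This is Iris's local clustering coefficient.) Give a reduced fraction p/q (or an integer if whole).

1/28

Iris's neighbors: Farah, Goran, Nadia, Pia, Quinn, Ravi, Tara, and Veda (k = 8).
Possible neighbor pairs: C(8,2) = 28. Edges among them: Nadia–Quinn → e = 1.
Clustering(Iris) = 1/28.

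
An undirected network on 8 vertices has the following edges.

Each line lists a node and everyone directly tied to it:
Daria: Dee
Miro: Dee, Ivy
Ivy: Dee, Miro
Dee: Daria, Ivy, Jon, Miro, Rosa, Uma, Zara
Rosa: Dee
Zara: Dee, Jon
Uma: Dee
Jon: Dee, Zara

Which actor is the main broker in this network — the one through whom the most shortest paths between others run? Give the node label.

Dee

Unnormalized betweenness of each node: Daria:0, Dee:19, Ivy:0, Jon:0, Miro:0, Rosa:0, Uma:0, Zara:0.
Dee has the largest value, 19, making it the main broker — the node through which the most shortest paths run.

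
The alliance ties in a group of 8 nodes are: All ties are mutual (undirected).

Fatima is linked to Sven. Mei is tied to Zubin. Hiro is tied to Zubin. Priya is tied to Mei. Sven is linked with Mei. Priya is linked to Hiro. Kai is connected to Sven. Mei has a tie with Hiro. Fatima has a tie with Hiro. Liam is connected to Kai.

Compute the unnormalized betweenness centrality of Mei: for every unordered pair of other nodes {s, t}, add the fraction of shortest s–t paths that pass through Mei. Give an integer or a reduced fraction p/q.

Pairs whose geodesics pass through Mei — Sven–Hiro: 1/2; Sven–Zubin: 1; Sven–Priya: 1; Hiro–Kai: 1/2; Hiro–Liam: 1/2; Zubin–Priya: 1/2; Zubin–Kai: 1; Zubin–Liam: 1; Priya–Kai: 1; Priya–Liam: 1.
All other pairs contribute 0.
Summing the contributions gives betweenness(Mei) = 8.

8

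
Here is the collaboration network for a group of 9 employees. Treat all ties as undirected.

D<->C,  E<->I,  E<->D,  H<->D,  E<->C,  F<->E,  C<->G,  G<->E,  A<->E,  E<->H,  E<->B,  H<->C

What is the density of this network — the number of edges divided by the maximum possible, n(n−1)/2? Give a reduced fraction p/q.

There are 12 edges and 9 nodes, so the maximum possible is C(9,2) = 36.
Density = 12/36 = 1/3.

1/3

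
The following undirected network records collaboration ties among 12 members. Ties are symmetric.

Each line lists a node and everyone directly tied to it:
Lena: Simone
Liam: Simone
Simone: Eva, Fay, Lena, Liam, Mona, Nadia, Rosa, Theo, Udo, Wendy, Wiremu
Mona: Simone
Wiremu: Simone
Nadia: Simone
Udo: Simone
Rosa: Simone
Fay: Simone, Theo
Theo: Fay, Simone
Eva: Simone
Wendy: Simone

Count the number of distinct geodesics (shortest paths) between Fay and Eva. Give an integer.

The shortest distance is 2, and the only length-2 path is Fay–Simone–Eva. So there is exactly 1 shortest path.

1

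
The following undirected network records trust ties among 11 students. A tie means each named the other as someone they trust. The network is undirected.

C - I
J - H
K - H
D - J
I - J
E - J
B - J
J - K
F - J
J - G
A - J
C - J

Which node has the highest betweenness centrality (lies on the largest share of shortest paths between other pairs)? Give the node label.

Unnormalized betweenness of each node: A:0, B:0, C:0, D:0, E:0, F:0, G:0, H:0, I:0, J:43, K:0.
J has the largest value, 43, making it the main broker — the node through which the most shortest paths run.

J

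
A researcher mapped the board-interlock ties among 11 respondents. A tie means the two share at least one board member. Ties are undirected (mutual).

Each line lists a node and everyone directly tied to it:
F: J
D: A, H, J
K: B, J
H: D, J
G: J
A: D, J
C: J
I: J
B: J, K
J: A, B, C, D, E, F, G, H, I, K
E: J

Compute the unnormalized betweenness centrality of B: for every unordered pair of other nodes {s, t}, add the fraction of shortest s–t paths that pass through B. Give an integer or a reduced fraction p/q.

0

No shortest path between any pair of other nodes passes through B.
Summing the contributions gives betweenness(B) = 0.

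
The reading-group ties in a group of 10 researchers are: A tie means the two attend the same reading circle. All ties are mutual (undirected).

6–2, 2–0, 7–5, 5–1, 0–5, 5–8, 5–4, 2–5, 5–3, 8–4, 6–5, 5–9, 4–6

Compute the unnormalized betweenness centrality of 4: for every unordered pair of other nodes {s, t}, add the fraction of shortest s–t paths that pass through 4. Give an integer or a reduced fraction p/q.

1/2

Pairs whose geodesics pass through 4 — 8–6: 1/2.
All other pairs contribute 0.
Summing the contributions gives betweenness(4) = 1/2.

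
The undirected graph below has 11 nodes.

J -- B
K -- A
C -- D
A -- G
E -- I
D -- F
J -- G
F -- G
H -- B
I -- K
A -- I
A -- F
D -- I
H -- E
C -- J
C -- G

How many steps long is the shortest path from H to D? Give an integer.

3

One shortest route is H – E – I – D, which uses 3 edges, and at distance 2 from H we only reach {I, J}, which does not include D. So d(H,D) = 3.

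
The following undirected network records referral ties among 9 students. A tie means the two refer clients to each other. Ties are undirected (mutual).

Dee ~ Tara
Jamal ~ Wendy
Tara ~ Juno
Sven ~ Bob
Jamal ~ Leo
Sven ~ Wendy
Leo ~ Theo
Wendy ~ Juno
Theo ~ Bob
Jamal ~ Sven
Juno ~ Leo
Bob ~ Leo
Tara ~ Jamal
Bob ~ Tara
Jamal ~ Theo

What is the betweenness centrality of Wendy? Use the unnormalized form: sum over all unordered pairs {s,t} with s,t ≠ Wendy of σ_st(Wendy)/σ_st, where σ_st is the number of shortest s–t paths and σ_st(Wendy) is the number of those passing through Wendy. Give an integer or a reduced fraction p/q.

4/3

Pairs whose geodesics pass through Wendy — Juno–Jamal: 1/3; Juno–Sven: 1.
All other pairs contribute 0.
Summing the contributions gives betweenness(Wendy) = 4/3.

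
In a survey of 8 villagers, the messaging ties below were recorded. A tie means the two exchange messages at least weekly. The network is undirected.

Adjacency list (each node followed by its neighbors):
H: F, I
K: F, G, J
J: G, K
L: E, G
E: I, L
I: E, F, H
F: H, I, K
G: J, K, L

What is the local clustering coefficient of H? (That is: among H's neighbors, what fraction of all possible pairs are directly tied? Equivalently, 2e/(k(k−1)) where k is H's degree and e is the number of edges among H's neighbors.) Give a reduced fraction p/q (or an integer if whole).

H's neighbors: F and I (k = 2).
Possible neighbor pairs: C(2,2) = 1. Edges among them: F–I → e = 1.
Clustering(H) = 1/1.

1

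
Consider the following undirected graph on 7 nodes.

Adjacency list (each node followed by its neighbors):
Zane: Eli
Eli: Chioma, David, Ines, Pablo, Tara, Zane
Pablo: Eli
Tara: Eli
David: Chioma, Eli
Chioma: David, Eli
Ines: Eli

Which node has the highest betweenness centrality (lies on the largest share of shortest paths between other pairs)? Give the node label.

Unnormalized betweenness of each node: Chioma:0, David:0, Eli:14, Ines:0, Pablo:0, Tara:0, Zane:0.
Eli has the largest value, 14, making it the main broker — the node through which the most shortest paths run.

Eli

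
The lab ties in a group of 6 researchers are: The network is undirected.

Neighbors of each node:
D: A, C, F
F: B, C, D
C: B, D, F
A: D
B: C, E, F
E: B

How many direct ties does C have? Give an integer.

3

C is directly tied to B, D, and F. That is 3 neighbors, so the degree of C is 3.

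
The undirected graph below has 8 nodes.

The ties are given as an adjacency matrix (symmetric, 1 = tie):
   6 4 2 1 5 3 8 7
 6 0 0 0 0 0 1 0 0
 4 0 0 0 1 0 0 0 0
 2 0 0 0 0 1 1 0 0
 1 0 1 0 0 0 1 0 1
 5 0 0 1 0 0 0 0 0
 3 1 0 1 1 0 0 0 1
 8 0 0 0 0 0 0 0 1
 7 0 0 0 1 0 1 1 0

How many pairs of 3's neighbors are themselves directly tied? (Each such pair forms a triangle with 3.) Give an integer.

1

3's neighbors: 1, 2, 6, and 7.
Neighbor pairs that are themselves tied: 3–1–7. Each forms one triangle with 3, for 1 in total.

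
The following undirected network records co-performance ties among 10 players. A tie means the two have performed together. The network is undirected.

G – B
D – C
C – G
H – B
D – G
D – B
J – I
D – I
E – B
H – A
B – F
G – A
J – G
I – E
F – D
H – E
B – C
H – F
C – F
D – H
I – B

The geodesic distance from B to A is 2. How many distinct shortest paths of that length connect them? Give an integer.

The shortest distance is 2. The length-2 paths are: B–H–A; B–G–A.
That gives 2 distinct shortest paths.

2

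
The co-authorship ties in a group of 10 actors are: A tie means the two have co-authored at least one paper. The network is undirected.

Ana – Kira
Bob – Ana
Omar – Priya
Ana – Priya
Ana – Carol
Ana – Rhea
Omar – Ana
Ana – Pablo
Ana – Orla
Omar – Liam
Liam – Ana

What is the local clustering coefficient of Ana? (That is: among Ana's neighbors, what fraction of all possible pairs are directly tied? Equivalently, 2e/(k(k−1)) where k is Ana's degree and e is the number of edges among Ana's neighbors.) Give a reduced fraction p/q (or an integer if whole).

1/18

Ana's neighbors: Bob, Carol, Kira, Liam, Omar, Orla, Pablo, Priya, and Rhea (k = 9).
Possible neighbor pairs: C(9,2) = 36. Edges among them: Liam–Omar, Omar–Priya → e = 2.
Clustering(Ana) = 2/36 = 1/18.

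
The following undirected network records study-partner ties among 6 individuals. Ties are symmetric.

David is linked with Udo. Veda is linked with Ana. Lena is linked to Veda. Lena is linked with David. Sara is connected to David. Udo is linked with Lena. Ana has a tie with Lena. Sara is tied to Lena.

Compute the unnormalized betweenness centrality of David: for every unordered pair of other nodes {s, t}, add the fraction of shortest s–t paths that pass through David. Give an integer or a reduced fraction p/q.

Pairs whose geodesics pass through David — Sara–Udo: 1/2.
All other pairs contribute 0.
Summing the contributions gives betweenness(David) = 1/2.

1/2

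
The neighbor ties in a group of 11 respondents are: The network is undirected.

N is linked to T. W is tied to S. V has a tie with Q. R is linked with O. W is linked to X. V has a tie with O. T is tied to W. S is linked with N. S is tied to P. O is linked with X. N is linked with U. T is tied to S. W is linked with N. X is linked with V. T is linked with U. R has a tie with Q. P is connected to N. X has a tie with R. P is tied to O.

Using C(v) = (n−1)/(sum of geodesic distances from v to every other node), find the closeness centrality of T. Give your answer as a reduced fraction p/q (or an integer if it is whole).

10/21

Distances from T: N:1, O:3, P:2, Q:4, R:3, S:1, U:1, V:3, W:1, X:2. Sum = 21.
n = 11, so closeness = 10/21.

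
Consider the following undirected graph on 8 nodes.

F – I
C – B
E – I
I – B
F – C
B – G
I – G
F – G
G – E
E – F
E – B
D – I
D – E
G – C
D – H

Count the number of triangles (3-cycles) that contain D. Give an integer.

1

D's neighbors: E, H, and I.
Neighbor pairs that are themselves tied: D–E–I. Each forms one triangle with D, for 1 in total.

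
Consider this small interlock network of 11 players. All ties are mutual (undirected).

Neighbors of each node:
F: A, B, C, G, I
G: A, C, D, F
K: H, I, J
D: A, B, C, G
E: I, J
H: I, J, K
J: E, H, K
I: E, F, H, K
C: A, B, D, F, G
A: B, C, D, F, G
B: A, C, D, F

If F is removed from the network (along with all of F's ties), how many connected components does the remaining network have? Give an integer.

Without F, the remaining ties split the others into: {A, B, C, D, G}; {E, H, I, J, K}.
That's 2 separate components.

2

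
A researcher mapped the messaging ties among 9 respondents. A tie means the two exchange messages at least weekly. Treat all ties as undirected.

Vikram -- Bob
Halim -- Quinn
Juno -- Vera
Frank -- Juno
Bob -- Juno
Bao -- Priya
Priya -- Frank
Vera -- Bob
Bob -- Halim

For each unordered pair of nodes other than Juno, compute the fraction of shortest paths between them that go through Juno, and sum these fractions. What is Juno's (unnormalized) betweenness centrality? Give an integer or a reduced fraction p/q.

15

Pairs whose geodesics pass through Juno — Bao–Halim: 1; Bao–Bob: 1; Bao–Quinn: 1; Bao–Vikram: 1; Bao–Vera: 1; Halim–Priya: 1; Halim–Frank: 1; Bob–Priya: 1; Bob–Frank: 1; Priya–Quinn: 1; Priya–Vikram: 1; Priya–Vera: 1; Quinn–Frank: 1; Frank–Vikram: 1 … (+1 more pairs).
All other pairs contribute 0.
Summing the contributions gives betweenness(Juno) = 15.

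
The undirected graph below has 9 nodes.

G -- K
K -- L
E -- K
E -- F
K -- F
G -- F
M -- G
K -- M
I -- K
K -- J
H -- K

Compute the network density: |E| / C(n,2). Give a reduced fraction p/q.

11/36

There are 11 edges and 9 nodes, so the maximum possible is C(9,2) = 36.
Density = 11/36.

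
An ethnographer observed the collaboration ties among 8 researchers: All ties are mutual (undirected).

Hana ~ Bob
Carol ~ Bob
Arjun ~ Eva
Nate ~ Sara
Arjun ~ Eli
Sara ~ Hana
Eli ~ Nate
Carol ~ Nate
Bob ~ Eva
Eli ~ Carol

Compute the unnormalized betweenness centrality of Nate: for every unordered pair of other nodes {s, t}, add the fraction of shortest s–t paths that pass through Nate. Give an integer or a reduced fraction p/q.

7/2

Pairs whose geodesics pass through Nate — Hana–Eli: 1/2; Sara–Eli: 1; Sara–Arjun: 1; Sara–Carol: 1.
All other pairs contribute 0.
Summing the contributions gives betweenness(Nate) = 7/2.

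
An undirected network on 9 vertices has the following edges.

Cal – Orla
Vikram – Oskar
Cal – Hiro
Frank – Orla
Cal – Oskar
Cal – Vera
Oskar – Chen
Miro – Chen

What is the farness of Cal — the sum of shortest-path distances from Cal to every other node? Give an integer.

Distances from Cal: Chen:2, Frank:2, Hiro:1, Miro:3, Orla:1, Oskar:1, Vera:1, Vikram:2.
Sum = 2 + 2 + 1 + 3 + 1 + 1 + 1 + 2 = 13.

13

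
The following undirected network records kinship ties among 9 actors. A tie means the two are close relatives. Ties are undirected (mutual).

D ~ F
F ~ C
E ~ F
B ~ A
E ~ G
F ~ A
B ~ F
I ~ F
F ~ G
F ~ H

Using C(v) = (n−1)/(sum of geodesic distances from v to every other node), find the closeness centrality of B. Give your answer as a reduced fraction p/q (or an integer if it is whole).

4/7

Distances from B: A:1, C:2, D:2, E:2, F:1, G:2, H:2, I:2. Sum = 14.
n = 9, so closeness = 8/14 = 4/7.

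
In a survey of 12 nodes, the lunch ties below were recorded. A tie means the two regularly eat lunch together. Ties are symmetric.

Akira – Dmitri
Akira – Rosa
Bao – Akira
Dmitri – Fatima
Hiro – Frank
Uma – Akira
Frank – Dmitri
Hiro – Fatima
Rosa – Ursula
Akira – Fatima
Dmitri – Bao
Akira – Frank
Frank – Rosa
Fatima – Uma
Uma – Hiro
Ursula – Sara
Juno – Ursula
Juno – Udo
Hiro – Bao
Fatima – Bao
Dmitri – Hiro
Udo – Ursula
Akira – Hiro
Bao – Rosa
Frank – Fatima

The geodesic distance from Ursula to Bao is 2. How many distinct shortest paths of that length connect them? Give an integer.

1

The shortest distance is 2, and the only length-2 path is Ursula–Rosa–Bao. So there is exactly 1 shortest path.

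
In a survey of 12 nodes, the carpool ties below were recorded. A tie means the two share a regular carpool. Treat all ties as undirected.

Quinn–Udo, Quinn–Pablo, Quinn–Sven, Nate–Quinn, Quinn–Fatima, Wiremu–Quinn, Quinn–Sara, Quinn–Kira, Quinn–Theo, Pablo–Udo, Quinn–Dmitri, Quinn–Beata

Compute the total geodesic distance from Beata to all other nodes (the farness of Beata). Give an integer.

21

Distances from Beata: Dmitri:2, Fatima:2, Kira:2, Nate:2, Pablo:2, Quinn:1, Sara:2, Sven:2, Theo:2, Udo:2, Wiremu:2.
Sum = 2 + 2 + 2 + 2 + 2 + 1 + 2 + 2 + 2 + 2 + 2 = 21.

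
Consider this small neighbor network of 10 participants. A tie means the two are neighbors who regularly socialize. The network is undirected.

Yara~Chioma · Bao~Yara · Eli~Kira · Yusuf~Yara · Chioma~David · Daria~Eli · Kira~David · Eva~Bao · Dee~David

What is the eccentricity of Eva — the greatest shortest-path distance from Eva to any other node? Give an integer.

7

Distances from Eva: Bao:1, Chioma:3, Daria:7, David:4, Dee:5, Eli:6, Kira:5, Yara:2, Yusuf:3.
The largest is 7 (to Daria), so the eccentricity of Eva is 7.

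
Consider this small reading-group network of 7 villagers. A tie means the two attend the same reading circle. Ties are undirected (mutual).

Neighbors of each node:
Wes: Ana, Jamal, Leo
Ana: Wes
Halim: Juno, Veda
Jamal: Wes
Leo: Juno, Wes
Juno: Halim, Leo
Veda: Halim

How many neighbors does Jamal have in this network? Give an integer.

Jamal is directly tied to Wes. That is 1 neighbor, so the degree of Jamal is 1.

1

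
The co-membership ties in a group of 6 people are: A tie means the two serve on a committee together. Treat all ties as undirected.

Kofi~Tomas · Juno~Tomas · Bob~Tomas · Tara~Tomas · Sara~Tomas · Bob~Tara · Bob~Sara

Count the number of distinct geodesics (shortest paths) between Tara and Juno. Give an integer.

1

The shortest distance is 2, and the only length-2 path is Tara–Tomas–Juno. So there is exactly 1 shortest path.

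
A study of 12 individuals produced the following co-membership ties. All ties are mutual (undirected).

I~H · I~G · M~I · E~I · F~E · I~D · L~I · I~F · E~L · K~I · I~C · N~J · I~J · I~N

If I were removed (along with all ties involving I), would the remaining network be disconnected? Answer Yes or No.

Removing I leaves {M} with no path to {H}, so the network splits into 8 components. I is a cut vertex.

Yes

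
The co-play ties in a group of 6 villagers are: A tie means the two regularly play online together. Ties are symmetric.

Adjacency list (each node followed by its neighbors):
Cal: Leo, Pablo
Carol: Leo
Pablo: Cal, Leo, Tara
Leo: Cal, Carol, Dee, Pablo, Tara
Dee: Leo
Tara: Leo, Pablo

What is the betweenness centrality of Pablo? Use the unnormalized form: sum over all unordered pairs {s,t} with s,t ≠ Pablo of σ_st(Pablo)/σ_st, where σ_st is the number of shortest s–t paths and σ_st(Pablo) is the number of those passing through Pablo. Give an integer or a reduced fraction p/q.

Pairs whose geodesics pass through Pablo — Tara–Cal: 1/2.
All other pairs contribute 0.
Summing the contributions gives betweenness(Pablo) = 1/2.

1/2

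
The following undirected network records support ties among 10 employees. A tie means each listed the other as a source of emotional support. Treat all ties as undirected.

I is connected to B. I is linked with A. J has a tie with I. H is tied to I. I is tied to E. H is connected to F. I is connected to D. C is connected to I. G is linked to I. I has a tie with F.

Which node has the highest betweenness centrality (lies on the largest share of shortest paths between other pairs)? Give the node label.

Unnormalized betweenness of each node: A:0, B:0, C:0, D:0, E:0, F:0, G:0, H:0, I:35, J:0.
I has the largest value, 35, making it the main broker — the node through which the most shortest paths run.

I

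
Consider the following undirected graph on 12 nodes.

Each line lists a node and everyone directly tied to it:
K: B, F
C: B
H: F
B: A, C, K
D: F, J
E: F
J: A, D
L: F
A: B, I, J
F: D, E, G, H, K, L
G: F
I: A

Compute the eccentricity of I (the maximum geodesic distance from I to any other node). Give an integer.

5

Distances from I: A:1, B:2, C:3, D:3, E:5, F:4, G:5, H:5, J:2, K:3, L:5.
The largest is 5 (to H, L, E, and G), so the eccentricity of I is 5.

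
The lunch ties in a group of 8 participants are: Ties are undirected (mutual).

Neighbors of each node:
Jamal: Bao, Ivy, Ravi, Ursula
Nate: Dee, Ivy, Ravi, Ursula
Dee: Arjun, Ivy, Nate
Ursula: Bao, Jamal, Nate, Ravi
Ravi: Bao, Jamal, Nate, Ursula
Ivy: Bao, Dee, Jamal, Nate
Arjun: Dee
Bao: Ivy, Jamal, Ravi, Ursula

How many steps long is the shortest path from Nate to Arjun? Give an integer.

One shortest route is Nate – Dee – Arjun, which uses 2 edges, and Nate and Arjun are not directly tied, so nothing shorter exists. So d(Nate,Arjun) = 2.

2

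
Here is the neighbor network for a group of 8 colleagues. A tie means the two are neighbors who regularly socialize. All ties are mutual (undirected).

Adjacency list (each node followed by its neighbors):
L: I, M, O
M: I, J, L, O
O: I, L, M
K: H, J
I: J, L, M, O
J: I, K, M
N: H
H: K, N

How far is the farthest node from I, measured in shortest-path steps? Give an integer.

Distances from I: H:3, J:1, K:2, L:1, M:1, N:4, O:1.
The largest is 4 (to N), so the eccentricity of I is 4.

4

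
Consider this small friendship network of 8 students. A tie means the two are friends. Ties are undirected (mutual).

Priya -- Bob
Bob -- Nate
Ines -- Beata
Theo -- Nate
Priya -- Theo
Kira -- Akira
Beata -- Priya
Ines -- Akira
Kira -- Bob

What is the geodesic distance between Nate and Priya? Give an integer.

One shortest route is Nate – Theo – Priya, which uses 2 edges, and Nate and Priya are not directly tied, so nothing shorter exists. So d(Nate,Priya) = 2.

2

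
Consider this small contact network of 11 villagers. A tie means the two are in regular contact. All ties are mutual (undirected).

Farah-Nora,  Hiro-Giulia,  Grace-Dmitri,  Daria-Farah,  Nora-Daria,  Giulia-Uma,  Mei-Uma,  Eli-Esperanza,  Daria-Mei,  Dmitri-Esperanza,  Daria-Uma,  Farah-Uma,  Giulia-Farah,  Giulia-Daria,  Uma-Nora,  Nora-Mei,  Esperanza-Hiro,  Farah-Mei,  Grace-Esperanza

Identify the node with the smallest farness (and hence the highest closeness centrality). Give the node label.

Giulia

Farness (sum of distances to all others) for each node — Daria:22, Dmitri:31, Eli:32, Esperanza:23, Farah:22, Giulia:19, Grace:31, Hiro:20, Mei:28, Nora:28, Uma:22.
The smallest farness is 19, for Giulia, so Giulia has the highest closeness.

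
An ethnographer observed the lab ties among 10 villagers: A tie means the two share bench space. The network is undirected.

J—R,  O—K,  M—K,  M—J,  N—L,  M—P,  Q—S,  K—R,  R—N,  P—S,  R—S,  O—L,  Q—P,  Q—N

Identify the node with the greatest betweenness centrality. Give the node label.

Unnormalized betweenness of each node: J:5/6, K:41/6, L:2, M:14/3, N:43/6, O:2, P:3, Q:10/3, R:10, S:13/6.
R has the largest value, 10, making it the main broker — the node through which the most shortest paths run.

R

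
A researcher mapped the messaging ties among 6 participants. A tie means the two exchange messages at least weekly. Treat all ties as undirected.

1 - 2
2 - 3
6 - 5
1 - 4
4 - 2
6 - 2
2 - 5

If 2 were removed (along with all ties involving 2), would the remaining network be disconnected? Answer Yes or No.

Removing 2 leaves {5 and 6} with no path to {1 and 4}, so the network splits into 3 components. 2 is a cut vertex.

Yes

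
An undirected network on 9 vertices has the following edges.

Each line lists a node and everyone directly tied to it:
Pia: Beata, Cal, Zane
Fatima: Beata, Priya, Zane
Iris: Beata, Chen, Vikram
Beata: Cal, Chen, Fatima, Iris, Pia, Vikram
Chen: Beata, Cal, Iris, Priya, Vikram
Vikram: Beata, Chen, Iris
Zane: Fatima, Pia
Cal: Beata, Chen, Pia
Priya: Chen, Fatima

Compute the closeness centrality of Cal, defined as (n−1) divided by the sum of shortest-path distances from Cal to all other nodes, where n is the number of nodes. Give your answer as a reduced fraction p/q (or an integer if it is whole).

Distances from Cal: Beata:1, Chen:1, Fatima:2, Iris:2, Pia:1, Priya:2, Vikram:2, Zane:2. Sum = 13.
n = 9, so closeness = 8/13.

8/13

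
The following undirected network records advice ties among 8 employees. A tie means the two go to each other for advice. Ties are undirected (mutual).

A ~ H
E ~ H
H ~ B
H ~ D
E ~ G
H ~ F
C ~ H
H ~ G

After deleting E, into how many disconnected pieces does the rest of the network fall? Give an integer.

E's neighbors (G and H) remain reachable from one another through other ties, so the rest of the network stays in one piece.

1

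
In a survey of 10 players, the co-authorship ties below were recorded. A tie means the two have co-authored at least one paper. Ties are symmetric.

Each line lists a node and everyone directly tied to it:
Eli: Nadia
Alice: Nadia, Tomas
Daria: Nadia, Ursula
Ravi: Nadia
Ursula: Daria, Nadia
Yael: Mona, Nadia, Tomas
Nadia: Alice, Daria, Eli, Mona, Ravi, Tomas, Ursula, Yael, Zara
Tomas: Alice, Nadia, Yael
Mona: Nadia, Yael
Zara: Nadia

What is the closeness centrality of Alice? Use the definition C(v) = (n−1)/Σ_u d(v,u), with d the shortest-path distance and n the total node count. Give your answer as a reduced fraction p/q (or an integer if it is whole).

Distances from Alice: Daria:2, Eli:2, Mona:2, Nadia:1, Ravi:2, Tomas:1, Ursula:2, Yael:2, Zara:2. Sum = 16.
n = 10, so closeness = 9/16.

9/16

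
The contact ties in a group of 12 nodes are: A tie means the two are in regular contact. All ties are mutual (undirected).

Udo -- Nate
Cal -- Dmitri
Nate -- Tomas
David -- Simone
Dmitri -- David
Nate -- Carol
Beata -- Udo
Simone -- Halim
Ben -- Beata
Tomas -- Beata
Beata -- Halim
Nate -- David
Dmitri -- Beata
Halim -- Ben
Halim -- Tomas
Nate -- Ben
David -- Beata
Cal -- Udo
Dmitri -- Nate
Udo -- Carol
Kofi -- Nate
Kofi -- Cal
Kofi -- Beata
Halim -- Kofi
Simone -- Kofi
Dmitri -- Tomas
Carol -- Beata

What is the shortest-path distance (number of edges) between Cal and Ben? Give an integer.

3

One shortest route is Cal – Kofi – Halim – Ben, which uses 3 edges, and at distance 2 from Cal we only reach {Beata, Carol, David, Halim, Nate, Simone, Tomas}, which does not include Ben. So d(Cal,Ben) = 3.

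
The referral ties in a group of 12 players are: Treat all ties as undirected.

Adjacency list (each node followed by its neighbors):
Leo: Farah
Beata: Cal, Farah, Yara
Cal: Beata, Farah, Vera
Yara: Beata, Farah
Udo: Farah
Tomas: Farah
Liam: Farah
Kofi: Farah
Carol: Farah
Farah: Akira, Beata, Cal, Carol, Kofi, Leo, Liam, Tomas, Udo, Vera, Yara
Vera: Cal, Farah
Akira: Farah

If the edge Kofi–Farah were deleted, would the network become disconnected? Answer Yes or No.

Yes

Without the Kofi–Farah edge there is no alternate route between Kofi and Farah, so the network disconnects. It is a bridge.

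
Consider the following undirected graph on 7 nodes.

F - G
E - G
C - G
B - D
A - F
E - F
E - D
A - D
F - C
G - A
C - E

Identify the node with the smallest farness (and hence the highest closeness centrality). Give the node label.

E

Farness (sum of distances to all others) for each node — A:9, B:14, C:10, D:9, E:8, F:9, G:9.
The smallest farness is 8, for E, so E has the highest closeness.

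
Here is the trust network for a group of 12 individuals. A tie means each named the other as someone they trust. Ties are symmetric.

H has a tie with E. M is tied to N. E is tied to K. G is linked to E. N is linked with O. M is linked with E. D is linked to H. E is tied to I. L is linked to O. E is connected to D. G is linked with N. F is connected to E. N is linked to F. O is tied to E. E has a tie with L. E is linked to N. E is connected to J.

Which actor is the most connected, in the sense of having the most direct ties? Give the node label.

Degrees — D:2, E:11, F:2, G:2, H:2, I:1, J:1, K:1, L:2, M:2, N:5, O:3.
The maximum is 11, attained only by E.

E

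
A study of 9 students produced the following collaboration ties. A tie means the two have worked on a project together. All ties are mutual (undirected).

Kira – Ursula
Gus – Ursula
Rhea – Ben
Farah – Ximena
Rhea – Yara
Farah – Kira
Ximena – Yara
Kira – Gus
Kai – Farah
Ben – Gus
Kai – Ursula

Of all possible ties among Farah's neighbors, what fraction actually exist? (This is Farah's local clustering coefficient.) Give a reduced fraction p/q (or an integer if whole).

Farah's neighbors: Kai, Kira, and Ximena (k = 3).
Possible neighbor pairs: C(3,2) = 3. Edges among them: none → e = 0.
Clustering(Farah) = 0/3 = 0.

0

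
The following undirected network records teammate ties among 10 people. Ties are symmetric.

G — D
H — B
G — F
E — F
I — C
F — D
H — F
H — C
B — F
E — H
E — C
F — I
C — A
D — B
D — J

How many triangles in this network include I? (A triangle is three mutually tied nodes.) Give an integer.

0

I's neighbors are C and F, but none of them are tied to each other, so no triangle contains I.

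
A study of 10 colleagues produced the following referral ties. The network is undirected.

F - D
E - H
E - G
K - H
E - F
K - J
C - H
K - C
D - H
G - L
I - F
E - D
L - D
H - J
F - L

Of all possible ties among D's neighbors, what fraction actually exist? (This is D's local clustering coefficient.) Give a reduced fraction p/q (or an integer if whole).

1/2

D's neighbors: E, F, H, and L (k = 4).
Possible neighbor pairs: C(4,2) = 6. Edges among them: E–F, E–H, F–L → e = 3.
Clustering(D) = 3/6 = 1/2.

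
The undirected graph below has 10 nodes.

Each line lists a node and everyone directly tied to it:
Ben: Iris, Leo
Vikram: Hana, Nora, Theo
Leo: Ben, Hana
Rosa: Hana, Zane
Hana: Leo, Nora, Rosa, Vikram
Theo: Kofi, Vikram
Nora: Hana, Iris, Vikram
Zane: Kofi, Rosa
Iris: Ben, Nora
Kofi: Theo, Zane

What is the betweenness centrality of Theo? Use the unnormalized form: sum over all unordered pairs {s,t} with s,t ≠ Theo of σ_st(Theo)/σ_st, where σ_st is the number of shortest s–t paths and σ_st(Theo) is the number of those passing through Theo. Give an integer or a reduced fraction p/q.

Pairs whose geodesics pass through Theo — Vikram–Kofi: 1; Vikram–Zane: 1/2; Kofi–Hana: 1/2; Kofi–Leo: 1/2; Kofi–Ben: 2/3; Kofi–Iris: 1; Kofi–Nora: 1.
All other pairs contribute 0.
Summing the contributions gives betweenness(Theo) = 31/6.

31/6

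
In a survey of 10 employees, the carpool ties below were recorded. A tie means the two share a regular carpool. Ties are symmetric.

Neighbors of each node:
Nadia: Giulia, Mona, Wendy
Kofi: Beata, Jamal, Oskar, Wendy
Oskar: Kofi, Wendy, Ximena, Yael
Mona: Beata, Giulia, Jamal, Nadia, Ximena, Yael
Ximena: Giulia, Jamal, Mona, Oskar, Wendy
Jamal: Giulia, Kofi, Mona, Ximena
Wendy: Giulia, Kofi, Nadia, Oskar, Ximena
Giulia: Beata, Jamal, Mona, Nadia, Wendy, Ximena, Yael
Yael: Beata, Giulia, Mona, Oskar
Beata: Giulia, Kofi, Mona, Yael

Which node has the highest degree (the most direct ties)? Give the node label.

Giulia

Degrees — Beata:4, Giulia:7, Jamal:4, Kofi:4, Mona:6, Nadia:3, Oskar:4, Wendy:5, Ximena:5, Yael:4.
The maximum is 7, attained only by Giulia.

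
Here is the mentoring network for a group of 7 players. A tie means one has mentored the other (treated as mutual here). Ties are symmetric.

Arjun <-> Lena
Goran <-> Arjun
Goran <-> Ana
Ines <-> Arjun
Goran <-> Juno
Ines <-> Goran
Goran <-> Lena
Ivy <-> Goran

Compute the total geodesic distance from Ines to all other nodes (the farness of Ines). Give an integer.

10

Distances from Ines: Ana:2, Arjun:1, Goran:1, Ivy:2, Juno:2, Lena:2.
Sum = 2 + 1 + 1 + 2 + 2 + 2 = 10.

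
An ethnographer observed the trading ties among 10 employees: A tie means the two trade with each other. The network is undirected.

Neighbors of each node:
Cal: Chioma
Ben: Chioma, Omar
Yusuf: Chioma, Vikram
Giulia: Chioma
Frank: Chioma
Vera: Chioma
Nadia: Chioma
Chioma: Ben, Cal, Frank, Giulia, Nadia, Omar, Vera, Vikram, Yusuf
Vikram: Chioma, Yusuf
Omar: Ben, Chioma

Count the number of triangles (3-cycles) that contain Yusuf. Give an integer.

1

Yusuf's neighbors: Chioma and Vikram.
Neighbor pairs that are themselves tied: Yusuf–Chioma–Vikram. Each forms one triangle with Yusuf, for 1 in total.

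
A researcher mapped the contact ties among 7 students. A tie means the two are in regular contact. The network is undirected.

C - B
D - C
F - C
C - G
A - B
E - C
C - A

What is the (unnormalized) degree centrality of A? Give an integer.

2

A is directly tied to B and C. That is 2 neighbors, so the degree of A is 2.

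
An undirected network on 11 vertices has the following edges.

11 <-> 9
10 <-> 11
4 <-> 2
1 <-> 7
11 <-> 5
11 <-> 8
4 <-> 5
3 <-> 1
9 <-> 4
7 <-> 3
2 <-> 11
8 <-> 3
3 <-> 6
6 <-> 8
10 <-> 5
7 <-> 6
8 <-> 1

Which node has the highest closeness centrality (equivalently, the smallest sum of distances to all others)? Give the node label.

11

Farness (sum of distances to all others) for each node — 1:23, 2:23, 3:22, 4:27, 5:22, 6:23, 7:29, 8:17, 9:23, 10:23, 11:16.
The smallest farness is 16, for 11, so 11 has the highest closeness.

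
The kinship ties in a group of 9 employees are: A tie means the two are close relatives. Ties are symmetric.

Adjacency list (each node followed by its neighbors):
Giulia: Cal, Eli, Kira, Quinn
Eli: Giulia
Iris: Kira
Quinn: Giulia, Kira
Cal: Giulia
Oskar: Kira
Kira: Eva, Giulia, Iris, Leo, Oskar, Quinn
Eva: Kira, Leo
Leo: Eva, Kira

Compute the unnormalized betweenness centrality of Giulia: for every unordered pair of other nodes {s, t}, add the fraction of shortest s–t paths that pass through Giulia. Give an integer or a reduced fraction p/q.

Pairs whose geodesics pass through Giulia — Cal–Kira: 1; Cal–Quinn: 1; Cal–Leo: 1; Cal–Eva: 1; Cal–Eli: 1; Cal–Iris: 1; Cal–Oskar: 1; Kira–Eli: 1; Quinn–Eli: 1; Leo–Eli: 1; Eva–Eli: 1; Eli–Iris: 1; Eli–Oskar: 1.
All other pairs contribute 0.
Summing the contributions gives betweenness(Giulia) = 13.

13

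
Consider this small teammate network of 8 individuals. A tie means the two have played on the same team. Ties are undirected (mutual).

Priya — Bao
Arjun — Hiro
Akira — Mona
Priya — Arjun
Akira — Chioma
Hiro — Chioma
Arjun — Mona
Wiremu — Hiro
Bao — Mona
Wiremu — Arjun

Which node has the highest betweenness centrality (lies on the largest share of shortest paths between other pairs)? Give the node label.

Unnormalized betweenness of each node: Akira:2, Arjun:17/2, Bao:1, Chioma:3/2, Hiro:7/2, Mona:6, Priya:3/2, Wiremu:0.
Arjun has the largest value, 17/2, making it the main broker — the node through which the most shortest paths run.

Arjun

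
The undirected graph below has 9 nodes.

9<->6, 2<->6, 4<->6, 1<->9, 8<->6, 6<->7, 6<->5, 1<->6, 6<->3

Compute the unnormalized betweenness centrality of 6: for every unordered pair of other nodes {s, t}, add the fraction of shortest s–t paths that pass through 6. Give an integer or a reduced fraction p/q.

27

Pairs whose geodesics pass through 6 — 9–3: 1; 9–2: 1; 9–5: 1; 9–4: 1; 9–7: 1; 9–8: 1; 1–3: 1; 1–2: 1; 1–5: 1; 1–4: 1; 1–7: 1; 1–8: 1; 3–2: 1; 3–5: 1 … (+13 more pairs).
All other pairs contribute 0.
Summing the contributions gives betweenness(6) = 27.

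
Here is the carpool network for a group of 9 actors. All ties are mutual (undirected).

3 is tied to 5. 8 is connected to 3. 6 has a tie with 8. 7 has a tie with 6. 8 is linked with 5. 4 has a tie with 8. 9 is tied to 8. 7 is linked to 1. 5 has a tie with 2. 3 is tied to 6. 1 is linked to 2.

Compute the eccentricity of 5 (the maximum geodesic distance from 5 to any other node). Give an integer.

3

Distances from 5: 1:2, 2:1, 3:1, 4:2, 6:2, 7:3, 8:1, 9:2.
The largest is 3 (to 7), so the eccentricity of 5 is 3.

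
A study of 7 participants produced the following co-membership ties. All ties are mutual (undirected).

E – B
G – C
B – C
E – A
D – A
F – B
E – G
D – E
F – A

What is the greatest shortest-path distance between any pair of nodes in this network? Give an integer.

Eccentricity of each node (its greatest distance to any other): A:3, B:2, C:3, D:3, E:2, F:3, G:3.
The maximum eccentricity is 3, realized for instance by the pair G–F via G – C – B – F. So the diameter is 3.

3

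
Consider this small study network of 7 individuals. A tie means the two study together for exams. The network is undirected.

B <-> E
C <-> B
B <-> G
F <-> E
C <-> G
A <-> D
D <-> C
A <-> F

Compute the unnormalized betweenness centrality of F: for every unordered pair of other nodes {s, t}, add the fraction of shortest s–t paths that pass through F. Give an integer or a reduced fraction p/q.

Pairs whose geodesics pass through F — B–A: 1/2; D–E: 1/2; A–E: 1.
All other pairs contribute 0.
Summing the contributions gives betweenness(F) = 2.

2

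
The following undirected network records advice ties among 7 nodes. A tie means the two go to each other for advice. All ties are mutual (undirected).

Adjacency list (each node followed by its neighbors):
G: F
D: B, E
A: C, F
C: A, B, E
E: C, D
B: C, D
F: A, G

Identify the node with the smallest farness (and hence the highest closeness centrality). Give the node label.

Farness (sum of distances to all others) for each node — A:11, B:13, C:10, D:16, E:13, F:14, G:19.
The smallest farness is 10, for C, so C has the highest closeness.

C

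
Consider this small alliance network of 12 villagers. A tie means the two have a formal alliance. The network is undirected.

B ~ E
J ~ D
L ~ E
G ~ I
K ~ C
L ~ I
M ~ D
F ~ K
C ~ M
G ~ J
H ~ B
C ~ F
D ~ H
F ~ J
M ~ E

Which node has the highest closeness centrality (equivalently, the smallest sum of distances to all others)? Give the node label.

Farness (sum of distances to all others) for each node — B:29, C:25, D:22, E:23, F:26, G:27, H:28, I:30, J:22, K:31, L:28, M:21.
The smallest farness is 21, for M, so M has the highest closeness.

M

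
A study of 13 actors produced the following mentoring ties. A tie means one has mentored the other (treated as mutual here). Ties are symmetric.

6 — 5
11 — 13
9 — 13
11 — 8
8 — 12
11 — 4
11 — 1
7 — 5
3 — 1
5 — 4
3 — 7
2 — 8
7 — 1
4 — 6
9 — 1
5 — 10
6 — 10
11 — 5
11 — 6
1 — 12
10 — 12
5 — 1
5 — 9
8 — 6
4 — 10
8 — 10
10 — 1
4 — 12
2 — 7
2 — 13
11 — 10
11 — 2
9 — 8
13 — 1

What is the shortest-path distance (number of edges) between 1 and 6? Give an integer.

2

One shortest route is 1 – 10 – 6, which uses 2 edges, and 1 and 6 are not directly tied, so nothing shorter exists. So d(1,6) = 2.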